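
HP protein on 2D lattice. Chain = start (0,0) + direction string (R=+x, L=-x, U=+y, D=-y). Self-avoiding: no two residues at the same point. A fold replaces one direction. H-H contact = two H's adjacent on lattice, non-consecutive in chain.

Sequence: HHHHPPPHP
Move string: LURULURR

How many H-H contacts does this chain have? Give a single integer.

Positions: [(0, 0), (-1, 0), (-1, 1), (0, 1), (0, 2), (-1, 2), (-1, 3), (0, 3), (1, 3)]
H-H contact: residue 0 @(0,0) - residue 3 @(0, 1)

Answer: 1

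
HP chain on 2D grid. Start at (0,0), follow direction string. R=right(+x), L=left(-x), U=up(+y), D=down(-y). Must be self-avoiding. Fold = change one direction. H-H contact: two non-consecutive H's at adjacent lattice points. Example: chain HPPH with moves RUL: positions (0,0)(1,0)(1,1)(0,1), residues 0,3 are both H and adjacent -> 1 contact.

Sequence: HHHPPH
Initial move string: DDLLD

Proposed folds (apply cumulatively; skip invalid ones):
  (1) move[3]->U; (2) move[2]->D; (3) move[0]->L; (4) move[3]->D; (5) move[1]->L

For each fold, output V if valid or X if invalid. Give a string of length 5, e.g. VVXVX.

Initial: DDLLD -> [(0, 0), (0, -1), (0, -2), (-1, -2), (-2, -2), (-2, -3)]
Fold 1: move[3]->U => DDLUD INVALID (collision), skipped
Fold 2: move[2]->D => DDDLD VALID
Fold 3: move[0]->L => LDDLD VALID
Fold 4: move[3]->D => LDDDD VALID
Fold 5: move[1]->L => LLDDD VALID

Answer: XVVVV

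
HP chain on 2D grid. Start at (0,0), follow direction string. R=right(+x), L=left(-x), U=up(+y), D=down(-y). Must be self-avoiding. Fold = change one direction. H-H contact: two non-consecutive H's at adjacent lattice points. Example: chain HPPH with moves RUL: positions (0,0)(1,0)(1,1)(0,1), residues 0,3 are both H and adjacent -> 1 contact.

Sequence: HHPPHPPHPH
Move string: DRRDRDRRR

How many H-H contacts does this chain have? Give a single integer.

Answer: 0

Derivation:
Positions: [(0, 0), (0, -1), (1, -1), (2, -1), (2, -2), (3, -2), (3, -3), (4, -3), (5, -3), (6, -3)]
No H-H contacts found.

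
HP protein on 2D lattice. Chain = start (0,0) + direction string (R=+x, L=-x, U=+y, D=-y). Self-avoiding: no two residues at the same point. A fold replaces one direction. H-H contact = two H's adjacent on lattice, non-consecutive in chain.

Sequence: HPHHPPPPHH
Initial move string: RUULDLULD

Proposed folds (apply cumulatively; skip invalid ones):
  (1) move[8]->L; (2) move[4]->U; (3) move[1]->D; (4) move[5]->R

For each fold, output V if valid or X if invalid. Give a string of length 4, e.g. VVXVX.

Initial: RUULDLULD -> [(0, 0), (1, 0), (1, 1), (1, 2), (0, 2), (0, 1), (-1, 1), (-1, 2), (-2, 2), (-2, 1)]
Fold 1: move[8]->L => RUULDLULL VALID
Fold 2: move[4]->U => RUULULULL VALID
Fold 3: move[1]->D => RDULULULL INVALID (collision), skipped
Fold 4: move[5]->R => RUULURULL VALID

Answer: VVXV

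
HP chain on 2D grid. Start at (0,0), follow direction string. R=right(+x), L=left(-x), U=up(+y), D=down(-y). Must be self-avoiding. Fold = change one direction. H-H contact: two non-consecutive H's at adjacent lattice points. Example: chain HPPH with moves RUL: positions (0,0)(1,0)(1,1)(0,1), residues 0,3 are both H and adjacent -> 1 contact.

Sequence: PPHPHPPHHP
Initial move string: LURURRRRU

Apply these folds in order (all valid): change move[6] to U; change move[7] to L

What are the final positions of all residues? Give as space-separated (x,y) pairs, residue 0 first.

Answer: (0,0) (-1,0) (-1,1) (0,1) (0,2) (1,2) (2,2) (2,3) (1,3) (1,4)

Derivation:
Initial moves: LURURRRRU
Fold: move[6]->U => LURURRURU (positions: [(0, 0), (-1, 0), (-1, 1), (0, 1), (0, 2), (1, 2), (2, 2), (2, 3), (3, 3), (3, 4)])
Fold: move[7]->L => LURURRULU (positions: [(0, 0), (-1, 0), (-1, 1), (0, 1), (0, 2), (1, 2), (2, 2), (2, 3), (1, 3), (1, 4)])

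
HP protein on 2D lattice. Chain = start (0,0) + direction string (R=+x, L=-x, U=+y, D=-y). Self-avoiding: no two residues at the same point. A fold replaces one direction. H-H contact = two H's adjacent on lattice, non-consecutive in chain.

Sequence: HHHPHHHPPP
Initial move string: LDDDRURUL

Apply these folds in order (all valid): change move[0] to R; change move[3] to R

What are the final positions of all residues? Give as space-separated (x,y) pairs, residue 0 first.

Initial moves: LDDDRURUL
Fold: move[0]->R => RDDDRURUL (positions: [(0, 0), (1, 0), (1, -1), (1, -2), (1, -3), (2, -3), (2, -2), (3, -2), (3, -1), (2, -1)])
Fold: move[3]->R => RDDRRURUL (positions: [(0, 0), (1, 0), (1, -1), (1, -2), (2, -2), (3, -2), (3, -1), (4, -1), (4, 0), (3, 0)])

Answer: (0,0) (1,0) (1,-1) (1,-2) (2,-2) (3,-2) (3,-1) (4,-1) (4,0) (3,0)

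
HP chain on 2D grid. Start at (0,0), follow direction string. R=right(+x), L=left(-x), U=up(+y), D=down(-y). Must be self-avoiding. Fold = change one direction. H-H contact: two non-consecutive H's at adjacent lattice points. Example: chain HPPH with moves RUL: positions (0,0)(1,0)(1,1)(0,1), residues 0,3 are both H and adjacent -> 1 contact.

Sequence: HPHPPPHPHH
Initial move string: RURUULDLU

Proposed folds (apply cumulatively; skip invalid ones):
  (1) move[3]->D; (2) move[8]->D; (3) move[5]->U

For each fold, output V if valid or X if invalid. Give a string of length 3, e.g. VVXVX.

Initial: RURUULDLU -> [(0, 0), (1, 0), (1, 1), (2, 1), (2, 2), (2, 3), (1, 3), (1, 2), (0, 2), (0, 3)]
Fold 1: move[3]->D => RURDULDLU INVALID (collision), skipped
Fold 2: move[8]->D => RURUULDLD VALID
Fold 3: move[5]->U => RURUUUDLD INVALID (collision), skipped

Answer: XVX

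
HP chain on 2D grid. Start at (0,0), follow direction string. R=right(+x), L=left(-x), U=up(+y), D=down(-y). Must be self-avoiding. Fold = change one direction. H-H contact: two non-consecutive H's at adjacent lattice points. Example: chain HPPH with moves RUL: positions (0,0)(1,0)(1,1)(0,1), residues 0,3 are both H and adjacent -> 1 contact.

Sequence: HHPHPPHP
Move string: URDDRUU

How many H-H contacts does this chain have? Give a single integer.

Positions: [(0, 0), (0, 1), (1, 1), (1, 0), (1, -1), (2, -1), (2, 0), (2, 1)]
H-H contact: residue 0 @(0,0) - residue 3 @(1, 0)
H-H contact: residue 3 @(1,0) - residue 6 @(2, 0)

Answer: 2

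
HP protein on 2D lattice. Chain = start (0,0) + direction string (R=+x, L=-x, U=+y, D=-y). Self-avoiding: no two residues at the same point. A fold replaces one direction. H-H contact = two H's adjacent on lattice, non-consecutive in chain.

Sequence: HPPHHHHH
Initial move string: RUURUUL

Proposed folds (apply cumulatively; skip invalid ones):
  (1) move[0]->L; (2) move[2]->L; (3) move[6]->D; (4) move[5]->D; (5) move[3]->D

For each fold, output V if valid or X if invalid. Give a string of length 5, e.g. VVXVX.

Answer: VXXXX

Derivation:
Initial: RUURUUL -> [(0, 0), (1, 0), (1, 1), (1, 2), (2, 2), (2, 3), (2, 4), (1, 4)]
Fold 1: move[0]->L => LUURUUL VALID
Fold 2: move[2]->L => LULRUUL INVALID (collision), skipped
Fold 3: move[6]->D => LUURUUD INVALID (collision), skipped
Fold 4: move[5]->D => LUURUDL INVALID (collision), skipped
Fold 5: move[3]->D => LUUDUUL INVALID (collision), skipped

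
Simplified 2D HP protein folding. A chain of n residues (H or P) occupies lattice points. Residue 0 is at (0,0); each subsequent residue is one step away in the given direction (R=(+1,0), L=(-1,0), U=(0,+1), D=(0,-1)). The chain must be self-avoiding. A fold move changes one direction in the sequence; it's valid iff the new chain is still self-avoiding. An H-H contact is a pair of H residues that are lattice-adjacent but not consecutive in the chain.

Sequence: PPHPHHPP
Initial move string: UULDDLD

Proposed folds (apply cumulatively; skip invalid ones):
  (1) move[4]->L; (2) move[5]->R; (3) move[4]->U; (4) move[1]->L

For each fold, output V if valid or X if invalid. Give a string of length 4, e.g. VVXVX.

Initial: UULDDLD -> [(0, 0), (0, 1), (0, 2), (-1, 2), (-1, 1), (-1, 0), (-2, 0), (-2, -1)]
Fold 1: move[4]->L => UULDLLD VALID
Fold 2: move[5]->R => UULDLRD INVALID (collision), skipped
Fold 3: move[4]->U => UULDULD INVALID (collision), skipped
Fold 4: move[1]->L => ULLDLLD VALID

Answer: VXXV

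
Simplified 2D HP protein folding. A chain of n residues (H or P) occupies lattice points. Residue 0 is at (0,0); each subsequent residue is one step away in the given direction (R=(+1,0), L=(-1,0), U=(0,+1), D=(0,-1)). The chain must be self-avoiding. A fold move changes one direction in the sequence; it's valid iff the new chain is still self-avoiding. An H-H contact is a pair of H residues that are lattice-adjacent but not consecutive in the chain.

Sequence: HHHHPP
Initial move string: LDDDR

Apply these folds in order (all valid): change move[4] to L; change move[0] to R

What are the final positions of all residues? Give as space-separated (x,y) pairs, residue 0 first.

Answer: (0,0) (1,0) (1,-1) (1,-2) (1,-3) (0,-3)

Derivation:
Initial moves: LDDDR
Fold: move[4]->L => LDDDL (positions: [(0, 0), (-1, 0), (-1, -1), (-1, -2), (-1, -3), (-2, -3)])
Fold: move[0]->R => RDDDL (positions: [(0, 0), (1, 0), (1, -1), (1, -2), (1, -3), (0, -3)])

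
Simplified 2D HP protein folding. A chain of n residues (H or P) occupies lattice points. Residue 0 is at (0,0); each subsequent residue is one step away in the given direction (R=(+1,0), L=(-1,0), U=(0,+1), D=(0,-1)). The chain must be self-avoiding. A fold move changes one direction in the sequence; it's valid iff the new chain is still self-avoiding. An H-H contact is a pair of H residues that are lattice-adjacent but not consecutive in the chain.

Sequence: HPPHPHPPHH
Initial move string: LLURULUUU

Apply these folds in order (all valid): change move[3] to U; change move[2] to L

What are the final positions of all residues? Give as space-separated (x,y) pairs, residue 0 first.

Initial moves: LLURULUUU
Fold: move[3]->U => LLUUULUUU (positions: [(0, 0), (-1, 0), (-2, 0), (-2, 1), (-2, 2), (-2, 3), (-3, 3), (-3, 4), (-3, 5), (-3, 6)])
Fold: move[2]->L => LLLUULUUU (positions: [(0, 0), (-1, 0), (-2, 0), (-3, 0), (-3, 1), (-3, 2), (-4, 2), (-4, 3), (-4, 4), (-4, 5)])

Answer: (0,0) (-1,0) (-2,0) (-3,0) (-3,1) (-3,2) (-4,2) (-4,3) (-4,4) (-4,5)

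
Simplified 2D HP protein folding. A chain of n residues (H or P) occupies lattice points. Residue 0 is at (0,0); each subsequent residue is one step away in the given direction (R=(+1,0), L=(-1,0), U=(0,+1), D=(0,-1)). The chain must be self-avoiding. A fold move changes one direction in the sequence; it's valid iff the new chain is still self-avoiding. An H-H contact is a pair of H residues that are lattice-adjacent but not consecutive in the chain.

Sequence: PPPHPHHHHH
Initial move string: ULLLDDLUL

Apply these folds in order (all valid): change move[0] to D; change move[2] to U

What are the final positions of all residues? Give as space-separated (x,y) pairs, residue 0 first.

Answer: (0,0) (0,-1) (-1,-1) (-1,0) (-2,0) (-2,-1) (-2,-2) (-3,-2) (-3,-1) (-4,-1)

Derivation:
Initial moves: ULLLDDLUL
Fold: move[0]->D => DLLLDDLUL (positions: [(0, 0), (0, -1), (-1, -1), (-2, -1), (-3, -1), (-3, -2), (-3, -3), (-4, -3), (-4, -2), (-5, -2)])
Fold: move[2]->U => DLULDDLUL (positions: [(0, 0), (0, -1), (-1, -1), (-1, 0), (-2, 0), (-2, -1), (-2, -2), (-3, -2), (-3, -1), (-4, -1)])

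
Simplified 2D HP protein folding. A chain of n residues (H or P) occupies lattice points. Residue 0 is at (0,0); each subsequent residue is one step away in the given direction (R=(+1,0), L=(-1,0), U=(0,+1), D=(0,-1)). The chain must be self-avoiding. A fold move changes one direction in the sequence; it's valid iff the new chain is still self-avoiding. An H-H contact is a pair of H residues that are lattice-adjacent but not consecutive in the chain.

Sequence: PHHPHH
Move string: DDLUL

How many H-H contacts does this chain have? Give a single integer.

Positions: [(0, 0), (0, -1), (0, -2), (-1, -2), (-1, -1), (-2, -1)]
H-H contact: residue 1 @(0,-1) - residue 4 @(-1, -1)

Answer: 1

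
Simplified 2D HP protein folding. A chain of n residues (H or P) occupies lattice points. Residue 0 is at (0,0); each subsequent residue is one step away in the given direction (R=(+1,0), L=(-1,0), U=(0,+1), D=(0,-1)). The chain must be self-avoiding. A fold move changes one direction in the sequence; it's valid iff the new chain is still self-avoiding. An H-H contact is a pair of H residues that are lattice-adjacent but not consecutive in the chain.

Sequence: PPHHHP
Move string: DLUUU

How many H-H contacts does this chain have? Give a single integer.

Positions: [(0, 0), (0, -1), (-1, -1), (-1, 0), (-1, 1), (-1, 2)]
No H-H contacts found.

Answer: 0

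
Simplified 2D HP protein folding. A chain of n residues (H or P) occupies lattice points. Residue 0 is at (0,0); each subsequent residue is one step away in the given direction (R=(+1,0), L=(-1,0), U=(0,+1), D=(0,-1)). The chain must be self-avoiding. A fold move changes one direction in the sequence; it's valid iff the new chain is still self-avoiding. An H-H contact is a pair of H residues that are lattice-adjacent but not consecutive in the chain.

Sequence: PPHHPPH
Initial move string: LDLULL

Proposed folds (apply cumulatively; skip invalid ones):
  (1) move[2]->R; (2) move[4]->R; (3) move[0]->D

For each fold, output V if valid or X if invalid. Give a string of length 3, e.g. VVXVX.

Initial: LDLULL -> [(0, 0), (-1, 0), (-1, -1), (-2, -1), (-2, 0), (-3, 0), (-4, 0)]
Fold 1: move[2]->R => LDRULL INVALID (collision), skipped
Fold 2: move[4]->R => LDLURL INVALID (collision), skipped
Fold 3: move[0]->D => DDLULL VALID

Answer: XXV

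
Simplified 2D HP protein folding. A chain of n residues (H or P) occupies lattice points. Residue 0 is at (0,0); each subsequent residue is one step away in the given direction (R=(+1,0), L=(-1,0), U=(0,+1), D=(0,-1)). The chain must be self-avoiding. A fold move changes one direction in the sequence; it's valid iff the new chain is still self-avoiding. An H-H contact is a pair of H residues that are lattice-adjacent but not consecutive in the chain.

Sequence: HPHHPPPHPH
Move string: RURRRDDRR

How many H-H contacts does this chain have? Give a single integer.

Positions: [(0, 0), (1, 0), (1, 1), (2, 1), (3, 1), (4, 1), (4, 0), (4, -1), (5, -1), (6, -1)]
No H-H contacts found.

Answer: 0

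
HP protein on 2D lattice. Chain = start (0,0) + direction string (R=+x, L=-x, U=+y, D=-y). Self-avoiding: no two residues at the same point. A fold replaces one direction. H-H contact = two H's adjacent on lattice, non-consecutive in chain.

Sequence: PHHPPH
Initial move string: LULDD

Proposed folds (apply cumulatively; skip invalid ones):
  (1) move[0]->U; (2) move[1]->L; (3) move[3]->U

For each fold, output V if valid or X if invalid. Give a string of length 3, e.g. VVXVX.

Initial: LULDD -> [(0, 0), (-1, 0), (-1, 1), (-2, 1), (-2, 0), (-2, -1)]
Fold 1: move[0]->U => UULDD VALID
Fold 2: move[1]->L => ULLDD VALID
Fold 3: move[3]->U => ULLUD INVALID (collision), skipped

Answer: VVX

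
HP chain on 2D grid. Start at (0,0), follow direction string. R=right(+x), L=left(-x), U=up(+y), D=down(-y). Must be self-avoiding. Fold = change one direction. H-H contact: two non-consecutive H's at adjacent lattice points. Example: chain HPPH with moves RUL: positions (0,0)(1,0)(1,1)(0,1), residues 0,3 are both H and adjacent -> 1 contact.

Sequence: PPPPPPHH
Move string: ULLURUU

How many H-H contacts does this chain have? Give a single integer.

Answer: 0

Derivation:
Positions: [(0, 0), (0, 1), (-1, 1), (-2, 1), (-2, 2), (-1, 2), (-1, 3), (-1, 4)]
No H-H contacts found.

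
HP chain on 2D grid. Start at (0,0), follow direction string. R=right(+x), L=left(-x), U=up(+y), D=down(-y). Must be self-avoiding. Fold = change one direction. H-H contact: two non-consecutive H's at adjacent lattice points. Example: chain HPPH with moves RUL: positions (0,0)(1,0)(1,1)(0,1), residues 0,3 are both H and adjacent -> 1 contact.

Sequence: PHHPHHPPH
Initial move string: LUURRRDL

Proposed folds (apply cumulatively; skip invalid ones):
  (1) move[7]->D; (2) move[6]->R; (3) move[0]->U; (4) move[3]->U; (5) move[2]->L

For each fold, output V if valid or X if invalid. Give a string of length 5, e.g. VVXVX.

Answer: VVVVV

Derivation:
Initial: LUURRRDL -> [(0, 0), (-1, 0), (-1, 1), (-1, 2), (0, 2), (1, 2), (2, 2), (2, 1), (1, 1)]
Fold 1: move[7]->D => LUURRRDD VALID
Fold 2: move[6]->R => LUURRRRD VALID
Fold 3: move[0]->U => UUURRRRD VALID
Fold 4: move[3]->U => UUUURRRD VALID
Fold 5: move[2]->L => UULURRRD VALID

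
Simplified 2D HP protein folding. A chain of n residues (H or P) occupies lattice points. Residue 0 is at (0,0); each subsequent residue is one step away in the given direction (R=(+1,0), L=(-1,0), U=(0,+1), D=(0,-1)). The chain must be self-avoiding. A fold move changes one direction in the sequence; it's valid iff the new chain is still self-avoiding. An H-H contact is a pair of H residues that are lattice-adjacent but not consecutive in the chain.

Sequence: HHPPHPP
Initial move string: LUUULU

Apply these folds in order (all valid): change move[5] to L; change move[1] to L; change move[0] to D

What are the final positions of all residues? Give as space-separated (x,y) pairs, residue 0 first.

Answer: (0,0) (0,-1) (-1,-1) (-1,0) (-1,1) (-2,1) (-3,1)

Derivation:
Initial moves: LUUULU
Fold: move[5]->L => LUUULL (positions: [(0, 0), (-1, 0), (-1, 1), (-1, 2), (-1, 3), (-2, 3), (-3, 3)])
Fold: move[1]->L => LLUULL (positions: [(0, 0), (-1, 0), (-2, 0), (-2, 1), (-2, 2), (-3, 2), (-4, 2)])
Fold: move[0]->D => DLUULL (positions: [(0, 0), (0, -1), (-1, -1), (-1, 0), (-1, 1), (-2, 1), (-3, 1)])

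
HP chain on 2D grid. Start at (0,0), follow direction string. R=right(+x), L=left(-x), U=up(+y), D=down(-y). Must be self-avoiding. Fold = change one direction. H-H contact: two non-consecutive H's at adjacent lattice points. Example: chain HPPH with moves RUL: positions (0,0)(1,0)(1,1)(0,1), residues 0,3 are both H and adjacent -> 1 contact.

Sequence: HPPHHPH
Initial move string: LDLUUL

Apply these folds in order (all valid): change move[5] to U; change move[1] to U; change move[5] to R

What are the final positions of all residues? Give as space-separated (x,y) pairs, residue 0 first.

Answer: (0,0) (-1,0) (-1,1) (-2,1) (-2,2) (-2,3) (-1,3)

Derivation:
Initial moves: LDLUUL
Fold: move[5]->U => LDLUUU (positions: [(0, 0), (-1, 0), (-1, -1), (-2, -1), (-2, 0), (-2, 1), (-2, 2)])
Fold: move[1]->U => LULUUU (positions: [(0, 0), (-1, 0), (-1, 1), (-2, 1), (-2, 2), (-2, 3), (-2, 4)])
Fold: move[5]->R => LULUUR (positions: [(0, 0), (-1, 0), (-1, 1), (-2, 1), (-2, 2), (-2, 3), (-1, 3)])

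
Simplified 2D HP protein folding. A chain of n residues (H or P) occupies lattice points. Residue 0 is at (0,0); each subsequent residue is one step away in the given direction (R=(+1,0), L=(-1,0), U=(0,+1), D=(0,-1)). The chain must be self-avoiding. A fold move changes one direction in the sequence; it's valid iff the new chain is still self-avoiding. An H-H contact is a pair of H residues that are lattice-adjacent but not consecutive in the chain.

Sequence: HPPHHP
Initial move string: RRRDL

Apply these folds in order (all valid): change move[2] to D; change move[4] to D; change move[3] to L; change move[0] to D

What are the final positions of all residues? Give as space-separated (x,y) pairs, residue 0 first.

Initial moves: RRRDL
Fold: move[2]->D => RRDDL (positions: [(0, 0), (1, 0), (2, 0), (2, -1), (2, -2), (1, -2)])
Fold: move[4]->D => RRDDD (positions: [(0, 0), (1, 0), (2, 0), (2, -1), (2, -2), (2, -3)])
Fold: move[3]->L => RRDLD (positions: [(0, 0), (1, 0), (2, 0), (2, -1), (1, -1), (1, -2)])
Fold: move[0]->D => DRDLD (positions: [(0, 0), (0, -1), (1, -1), (1, -2), (0, -2), (0, -3)])

Answer: (0,0) (0,-1) (1,-1) (1,-2) (0,-2) (0,-3)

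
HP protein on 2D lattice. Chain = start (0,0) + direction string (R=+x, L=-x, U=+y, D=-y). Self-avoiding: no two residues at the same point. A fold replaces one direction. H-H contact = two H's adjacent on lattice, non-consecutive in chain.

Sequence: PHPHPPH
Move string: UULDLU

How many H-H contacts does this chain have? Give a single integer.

Answer: 1

Derivation:
Positions: [(0, 0), (0, 1), (0, 2), (-1, 2), (-1, 1), (-2, 1), (-2, 2)]
H-H contact: residue 3 @(-1,2) - residue 6 @(-2, 2)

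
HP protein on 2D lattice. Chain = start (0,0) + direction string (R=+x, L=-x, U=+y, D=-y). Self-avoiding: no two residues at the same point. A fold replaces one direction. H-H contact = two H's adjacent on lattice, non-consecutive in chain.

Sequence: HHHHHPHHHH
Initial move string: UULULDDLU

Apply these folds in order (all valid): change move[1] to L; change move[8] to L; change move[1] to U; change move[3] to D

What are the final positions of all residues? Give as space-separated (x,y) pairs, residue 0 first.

Answer: (0,0) (0,1) (0,2) (-1,2) (-1,1) (-2,1) (-2,0) (-2,-1) (-3,-1) (-4,-1)

Derivation:
Initial moves: UULULDDLU
Fold: move[1]->L => ULLULDDLU (positions: [(0, 0), (0, 1), (-1, 1), (-2, 1), (-2, 2), (-3, 2), (-3, 1), (-3, 0), (-4, 0), (-4, 1)])
Fold: move[8]->L => ULLULDDLL (positions: [(0, 0), (0, 1), (-1, 1), (-2, 1), (-2, 2), (-3, 2), (-3, 1), (-3, 0), (-4, 0), (-5, 0)])
Fold: move[1]->U => UULULDDLL (positions: [(0, 0), (0, 1), (0, 2), (-1, 2), (-1, 3), (-2, 3), (-2, 2), (-2, 1), (-3, 1), (-4, 1)])
Fold: move[3]->D => UULDLDDLL (positions: [(0, 0), (0, 1), (0, 2), (-1, 2), (-1, 1), (-2, 1), (-2, 0), (-2, -1), (-3, -1), (-4, -1)])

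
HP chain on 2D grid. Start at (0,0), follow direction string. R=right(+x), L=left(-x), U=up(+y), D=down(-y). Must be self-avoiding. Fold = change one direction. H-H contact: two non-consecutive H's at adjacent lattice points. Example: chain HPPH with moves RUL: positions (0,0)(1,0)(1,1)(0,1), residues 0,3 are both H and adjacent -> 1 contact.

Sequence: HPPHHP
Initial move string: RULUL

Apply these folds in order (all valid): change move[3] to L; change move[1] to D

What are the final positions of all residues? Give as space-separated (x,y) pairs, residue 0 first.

Initial moves: RULUL
Fold: move[3]->L => RULLL (positions: [(0, 0), (1, 0), (1, 1), (0, 1), (-1, 1), (-2, 1)])
Fold: move[1]->D => RDLLL (positions: [(0, 0), (1, 0), (1, -1), (0, -1), (-1, -1), (-2, -1)])

Answer: (0,0) (1,0) (1,-1) (0,-1) (-1,-1) (-2,-1)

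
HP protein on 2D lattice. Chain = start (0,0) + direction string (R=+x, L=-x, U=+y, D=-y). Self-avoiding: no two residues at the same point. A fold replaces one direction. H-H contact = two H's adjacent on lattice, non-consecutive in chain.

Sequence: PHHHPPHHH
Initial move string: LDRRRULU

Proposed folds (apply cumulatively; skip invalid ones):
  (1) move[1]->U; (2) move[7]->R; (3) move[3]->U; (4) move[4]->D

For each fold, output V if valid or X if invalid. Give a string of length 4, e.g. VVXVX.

Answer: VXVX

Derivation:
Initial: LDRRRULU -> [(0, 0), (-1, 0), (-1, -1), (0, -1), (1, -1), (2, -1), (2, 0), (1, 0), (1, 1)]
Fold 1: move[1]->U => LURRRULU VALID
Fold 2: move[7]->R => LURRRULR INVALID (collision), skipped
Fold 3: move[3]->U => LURURULU VALID
Fold 4: move[4]->D => LURUDULU INVALID (collision), skipped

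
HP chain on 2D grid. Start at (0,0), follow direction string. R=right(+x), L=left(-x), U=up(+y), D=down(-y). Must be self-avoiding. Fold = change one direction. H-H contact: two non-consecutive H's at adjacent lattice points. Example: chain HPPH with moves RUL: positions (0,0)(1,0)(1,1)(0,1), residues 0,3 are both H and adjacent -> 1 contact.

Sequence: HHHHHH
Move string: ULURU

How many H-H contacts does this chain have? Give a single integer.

Answer: 1

Derivation:
Positions: [(0, 0), (0, 1), (-1, 1), (-1, 2), (0, 2), (0, 3)]
H-H contact: residue 1 @(0,1) - residue 4 @(0, 2)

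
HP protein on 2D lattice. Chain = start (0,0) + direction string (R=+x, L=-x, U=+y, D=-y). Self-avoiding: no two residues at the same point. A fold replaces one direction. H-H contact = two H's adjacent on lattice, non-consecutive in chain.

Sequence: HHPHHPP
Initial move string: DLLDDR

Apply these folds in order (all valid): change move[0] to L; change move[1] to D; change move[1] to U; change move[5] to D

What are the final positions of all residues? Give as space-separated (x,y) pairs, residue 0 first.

Answer: (0,0) (-1,0) (-1,1) (-2,1) (-2,0) (-2,-1) (-2,-2)

Derivation:
Initial moves: DLLDDR
Fold: move[0]->L => LLLDDR (positions: [(0, 0), (-1, 0), (-2, 0), (-3, 0), (-3, -1), (-3, -2), (-2, -2)])
Fold: move[1]->D => LDLDDR (positions: [(0, 0), (-1, 0), (-1, -1), (-2, -1), (-2, -2), (-2, -3), (-1, -3)])
Fold: move[1]->U => LULDDR (positions: [(0, 0), (-1, 0), (-1, 1), (-2, 1), (-2, 0), (-2, -1), (-1, -1)])
Fold: move[5]->D => LULDDD (positions: [(0, 0), (-1, 0), (-1, 1), (-2, 1), (-2, 0), (-2, -1), (-2, -2)])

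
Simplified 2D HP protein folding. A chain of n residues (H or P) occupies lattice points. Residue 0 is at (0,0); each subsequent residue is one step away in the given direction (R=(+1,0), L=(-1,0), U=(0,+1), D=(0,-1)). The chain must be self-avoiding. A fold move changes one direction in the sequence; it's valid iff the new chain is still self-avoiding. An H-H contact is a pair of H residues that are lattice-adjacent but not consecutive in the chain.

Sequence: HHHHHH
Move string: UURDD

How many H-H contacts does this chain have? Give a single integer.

Answer: 2

Derivation:
Positions: [(0, 0), (0, 1), (0, 2), (1, 2), (1, 1), (1, 0)]
H-H contact: residue 0 @(0,0) - residue 5 @(1, 0)
H-H contact: residue 1 @(0,1) - residue 4 @(1, 1)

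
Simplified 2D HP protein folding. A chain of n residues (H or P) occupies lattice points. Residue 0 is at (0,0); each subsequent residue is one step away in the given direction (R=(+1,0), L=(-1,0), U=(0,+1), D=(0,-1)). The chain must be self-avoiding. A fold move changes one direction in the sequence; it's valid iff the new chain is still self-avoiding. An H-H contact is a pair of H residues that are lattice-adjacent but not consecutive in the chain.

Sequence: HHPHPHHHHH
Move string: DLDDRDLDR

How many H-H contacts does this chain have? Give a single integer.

Positions: [(0, 0), (0, -1), (-1, -1), (-1, -2), (-1, -3), (0, -3), (0, -4), (-1, -4), (-1, -5), (0, -5)]
H-H contact: residue 6 @(0,-4) - residue 9 @(0, -5)

Answer: 1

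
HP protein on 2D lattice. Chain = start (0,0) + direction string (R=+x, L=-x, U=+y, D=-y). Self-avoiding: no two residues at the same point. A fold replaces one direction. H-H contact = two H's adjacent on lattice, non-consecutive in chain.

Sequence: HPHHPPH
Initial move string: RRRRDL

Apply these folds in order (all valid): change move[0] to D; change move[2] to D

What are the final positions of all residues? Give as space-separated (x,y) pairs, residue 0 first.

Initial moves: RRRRDL
Fold: move[0]->D => DRRRDL (positions: [(0, 0), (0, -1), (1, -1), (2, -1), (3, -1), (3, -2), (2, -2)])
Fold: move[2]->D => DRDRDL (positions: [(0, 0), (0, -1), (1, -1), (1, -2), (2, -2), (2, -3), (1, -3)])

Answer: (0,0) (0,-1) (1,-1) (1,-2) (2,-2) (2,-3) (1,-3)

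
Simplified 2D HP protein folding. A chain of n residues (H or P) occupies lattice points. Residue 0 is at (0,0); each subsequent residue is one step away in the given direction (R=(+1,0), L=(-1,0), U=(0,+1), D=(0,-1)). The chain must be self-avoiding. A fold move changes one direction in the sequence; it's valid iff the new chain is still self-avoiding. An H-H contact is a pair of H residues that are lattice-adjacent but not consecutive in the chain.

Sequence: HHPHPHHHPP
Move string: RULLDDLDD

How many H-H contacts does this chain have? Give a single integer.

Positions: [(0, 0), (1, 0), (1, 1), (0, 1), (-1, 1), (-1, 0), (-1, -1), (-2, -1), (-2, -2), (-2, -3)]
H-H contact: residue 0 @(0,0) - residue 5 @(-1, 0)
H-H contact: residue 0 @(0,0) - residue 3 @(0, 1)

Answer: 2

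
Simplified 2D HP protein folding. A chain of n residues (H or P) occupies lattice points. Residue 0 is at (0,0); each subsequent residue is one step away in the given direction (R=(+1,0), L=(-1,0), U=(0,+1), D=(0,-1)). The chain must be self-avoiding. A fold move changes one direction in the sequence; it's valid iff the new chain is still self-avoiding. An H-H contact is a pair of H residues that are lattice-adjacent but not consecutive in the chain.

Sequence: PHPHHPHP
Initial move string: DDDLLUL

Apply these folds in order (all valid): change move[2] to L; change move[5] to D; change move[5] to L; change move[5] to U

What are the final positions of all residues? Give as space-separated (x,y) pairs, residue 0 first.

Answer: (0,0) (0,-1) (0,-2) (-1,-2) (-2,-2) (-3,-2) (-3,-1) (-4,-1)

Derivation:
Initial moves: DDDLLUL
Fold: move[2]->L => DDLLLUL (positions: [(0, 0), (0, -1), (0, -2), (-1, -2), (-2, -2), (-3, -2), (-3, -1), (-4, -1)])
Fold: move[5]->D => DDLLLDL (positions: [(0, 0), (0, -1), (0, -2), (-1, -2), (-2, -2), (-3, -2), (-3, -3), (-4, -3)])
Fold: move[5]->L => DDLLLLL (positions: [(0, 0), (0, -1), (0, -2), (-1, -2), (-2, -2), (-3, -2), (-4, -2), (-5, -2)])
Fold: move[5]->U => DDLLLUL (positions: [(0, 0), (0, -1), (0, -2), (-1, -2), (-2, -2), (-3, -2), (-3, -1), (-4, -1)])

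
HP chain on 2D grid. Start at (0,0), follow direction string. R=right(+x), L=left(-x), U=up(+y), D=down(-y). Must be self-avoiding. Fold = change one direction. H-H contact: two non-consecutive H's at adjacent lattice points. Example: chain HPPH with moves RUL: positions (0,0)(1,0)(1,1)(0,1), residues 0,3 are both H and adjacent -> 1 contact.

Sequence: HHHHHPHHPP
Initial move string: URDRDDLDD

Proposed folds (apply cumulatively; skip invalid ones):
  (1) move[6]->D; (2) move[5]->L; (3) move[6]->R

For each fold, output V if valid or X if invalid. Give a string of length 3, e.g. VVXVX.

Answer: VVX

Derivation:
Initial: URDRDDLDD -> [(0, 0), (0, 1), (1, 1), (1, 0), (2, 0), (2, -1), (2, -2), (1, -2), (1, -3), (1, -4)]
Fold 1: move[6]->D => URDRDDDDD VALID
Fold 2: move[5]->L => URDRDLDDD VALID
Fold 3: move[6]->R => URDRDLRDD INVALID (collision), skipped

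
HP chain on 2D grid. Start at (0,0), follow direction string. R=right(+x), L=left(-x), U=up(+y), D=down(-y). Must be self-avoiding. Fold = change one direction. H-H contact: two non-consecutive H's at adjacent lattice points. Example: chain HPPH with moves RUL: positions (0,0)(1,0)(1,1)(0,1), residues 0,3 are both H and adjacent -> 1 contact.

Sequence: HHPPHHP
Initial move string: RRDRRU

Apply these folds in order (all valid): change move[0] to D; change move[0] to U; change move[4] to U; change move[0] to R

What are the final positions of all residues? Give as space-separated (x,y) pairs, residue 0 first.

Initial moves: RRDRRU
Fold: move[0]->D => DRDRRU (positions: [(0, 0), (0, -1), (1, -1), (1, -2), (2, -2), (3, -2), (3, -1)])
Fold: move[0]->U => URDRRU (positions: [(0, 0), (0, 1), (1, 1), (1, 0), (2, 0), (3, 0), (3, 1)])
Fold: move[4]->U => URDRUU (positions: [(0, 0), (0, 1), (1, 1), (1, 0), (2, 0), (2, 1), (2, 2)])
Fold: move[0]->R => RRDRUU (positions: [(0, 0), (1, 0), (2, 0), (2, -1), (3, -1), (3, 0), (3, 1)])

Answer: (0,0) (1,0) (2,0) (2,-1) (3,-1) (3,0) (3,1)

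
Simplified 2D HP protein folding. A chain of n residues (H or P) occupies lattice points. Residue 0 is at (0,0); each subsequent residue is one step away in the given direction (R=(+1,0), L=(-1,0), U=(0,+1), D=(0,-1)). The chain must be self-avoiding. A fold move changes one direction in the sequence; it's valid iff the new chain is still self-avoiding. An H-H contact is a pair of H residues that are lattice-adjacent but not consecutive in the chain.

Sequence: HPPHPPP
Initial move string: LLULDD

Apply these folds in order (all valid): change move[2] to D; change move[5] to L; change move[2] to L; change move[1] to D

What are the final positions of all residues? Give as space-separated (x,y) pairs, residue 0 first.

Initial moves: LLULDD
Fold: move[2]->D => LLDLDD (positions: [(0, 0), (-1, 0), (-2, 0), (-2, -1), (-3, -1), (-3, -2), (-3, -3)])
Fold: move[5]->L => LLDLDL (positions: [(0, 0), (-1, 0), (-2, 0), (-2, -1), (-3, -1), (-3, -2), (-4, -2)])
Fold: move[2]->L => LLLLDL (positions: [(0, 0), (-1, 0), (-2, 0), (-3, 0), (-4, 0), (-4, -1), (-5, -1)])
Fold: move[1]->D => LDLLDL (positions: [(0, 0), (-1, 0), (-1, -1), (-2, -1), (-3, -1), (-3, -2), (-4, -2)])

Answer: (0,0) (-1,0) (-1,-1) (-2,-1) (-3,-1) (-3,-2) (-4,-2)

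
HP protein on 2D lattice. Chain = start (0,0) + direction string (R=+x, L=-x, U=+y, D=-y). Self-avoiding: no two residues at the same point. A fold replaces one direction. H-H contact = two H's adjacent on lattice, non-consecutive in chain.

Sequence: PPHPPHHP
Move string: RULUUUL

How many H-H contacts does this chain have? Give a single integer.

Positions: [(0, 0), (1, 0), (1, 1), (0, 1), (0, 2), (0, 3), (0, 4), (-1, 4)]
No H-H contacts found.

Answer: 0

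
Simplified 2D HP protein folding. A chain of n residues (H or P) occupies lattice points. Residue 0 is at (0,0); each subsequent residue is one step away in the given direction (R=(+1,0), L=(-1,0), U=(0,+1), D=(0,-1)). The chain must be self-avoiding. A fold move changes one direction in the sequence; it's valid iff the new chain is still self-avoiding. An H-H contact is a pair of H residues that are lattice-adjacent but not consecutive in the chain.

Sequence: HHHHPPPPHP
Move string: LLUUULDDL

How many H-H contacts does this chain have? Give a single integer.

Positions: [(0, 0), (-1, 0), (-2, 0), (-2, 1), (-2, 2), (-2, 3), (-3, 3), (-3, 2), (-3, 1), (-4, 1)]
H-H contact: residue 3 @(-2,1) - residue 8 @(-3, 1)

Answer: 1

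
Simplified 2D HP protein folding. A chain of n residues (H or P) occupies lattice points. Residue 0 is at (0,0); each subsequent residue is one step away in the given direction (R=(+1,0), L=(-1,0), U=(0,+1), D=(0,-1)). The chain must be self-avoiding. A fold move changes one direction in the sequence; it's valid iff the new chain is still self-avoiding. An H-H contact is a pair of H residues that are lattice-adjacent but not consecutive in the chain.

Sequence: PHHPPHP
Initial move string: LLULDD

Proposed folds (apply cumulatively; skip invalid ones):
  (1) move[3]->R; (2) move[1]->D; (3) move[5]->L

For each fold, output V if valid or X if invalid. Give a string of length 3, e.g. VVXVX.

Answer: XXV

Derivation:
Initial: LLULDD -> [(0, 0), (-1, 0), (-2, 0), (-2, 1), (-3, 1), (-3, 0), (-3, -1)]
Fold 1: move[3]->R => LLURDD INVALID (collision), skipped
Fold 2: move[1]->D => LDULDD INVALID (collision), skipped
Fold 3: move[5]->L => LLULDL VALID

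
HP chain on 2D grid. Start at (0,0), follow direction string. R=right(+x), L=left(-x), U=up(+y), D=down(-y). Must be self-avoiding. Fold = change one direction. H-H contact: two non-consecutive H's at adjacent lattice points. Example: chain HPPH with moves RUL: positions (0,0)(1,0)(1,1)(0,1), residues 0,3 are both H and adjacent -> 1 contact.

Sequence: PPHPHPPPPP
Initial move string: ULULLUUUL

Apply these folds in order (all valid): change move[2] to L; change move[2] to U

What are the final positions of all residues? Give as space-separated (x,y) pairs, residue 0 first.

Answer: (0,0) (0,1) (-1,1) (-1,2) (-2,2) (-3,2) (-3,3) (-3,4) (-3,5) (-4,5)

Derivation:
Initial moves: ULULLUUUL
Fold: move[2]->L => ULLLLUUUL (positions: [(0, 0), (0, 1), (-1, 1), (-2, 1), (-3, 1), (-4, 1), (-4, 2), (-4, 3), (-4, 4), (-5, 4)])
Fold: move[2]->U => ULULLUUUL (positions: [(0, 0), (0, 1), (-1, 1), (-1, 2), (-2, 2), (-3, 2), (-3, 3), (-3, 4), (-3, 5), (-4, 5)])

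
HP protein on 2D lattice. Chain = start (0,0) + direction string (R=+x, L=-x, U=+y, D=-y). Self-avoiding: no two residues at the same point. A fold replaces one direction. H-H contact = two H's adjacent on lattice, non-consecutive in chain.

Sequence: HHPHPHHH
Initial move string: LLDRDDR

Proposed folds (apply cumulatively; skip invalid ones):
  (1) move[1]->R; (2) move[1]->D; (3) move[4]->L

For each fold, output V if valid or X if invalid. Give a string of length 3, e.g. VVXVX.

Initial: LLDRDDR -> [(0, 0), (-1, 0), (-2, 0), (-2, -1), (-1, -1), (-1, -2), (-1, -3), (0, -3)]
Fold 1: move[1]->R => LRDRDDR INVALID (collision), skipped
Fold 2: move[1]->D => LDDRDDR VALID
Fold 3: move[4]->L => LDDRLDR INVALID (collision), skipped

Answer: XVX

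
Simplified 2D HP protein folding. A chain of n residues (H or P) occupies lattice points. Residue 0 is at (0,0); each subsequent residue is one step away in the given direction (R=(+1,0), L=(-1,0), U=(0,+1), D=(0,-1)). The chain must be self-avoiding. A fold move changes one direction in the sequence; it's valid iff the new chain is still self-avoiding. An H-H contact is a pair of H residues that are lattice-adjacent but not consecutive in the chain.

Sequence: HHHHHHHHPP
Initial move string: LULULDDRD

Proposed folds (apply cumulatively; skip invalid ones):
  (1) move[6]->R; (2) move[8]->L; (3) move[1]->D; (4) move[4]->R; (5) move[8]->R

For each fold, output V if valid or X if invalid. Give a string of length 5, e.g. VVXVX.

Answer: XXVXV

Derivation:
Initial: LULULDDRD -> [(0, 0), (-1, 0), (-1, 1), (-2, 1), (-2, 2), (-3, 2), (-3, 1), (-3, 0), (-2, 0), (-2, -1)]
Fold 1: move[6]->R => LULULDRRD INVALID (collision), skipped
Fold 2: move[8]->L => LULULDDRL INVALID (collision), skipped
Fold 3: move[1]->D => LDLULDDRD VALID
Fold 4: move[4]->R => LDLURDDRD INVALID (collision), skipped
Fold 5: move[8]->R => LDLULDDRR VALID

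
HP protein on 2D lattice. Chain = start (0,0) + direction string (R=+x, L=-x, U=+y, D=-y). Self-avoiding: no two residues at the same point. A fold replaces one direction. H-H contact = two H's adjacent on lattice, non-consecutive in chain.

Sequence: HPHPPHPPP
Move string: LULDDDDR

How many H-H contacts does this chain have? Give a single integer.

Positions: [(0, 0), (-1, 0), (-1, 1), (-2, 1), (-2, 0), (-2, -1), (-2, -2), (-2, -3), (-1, -3)]
No H-H contacts found.

Answer: 0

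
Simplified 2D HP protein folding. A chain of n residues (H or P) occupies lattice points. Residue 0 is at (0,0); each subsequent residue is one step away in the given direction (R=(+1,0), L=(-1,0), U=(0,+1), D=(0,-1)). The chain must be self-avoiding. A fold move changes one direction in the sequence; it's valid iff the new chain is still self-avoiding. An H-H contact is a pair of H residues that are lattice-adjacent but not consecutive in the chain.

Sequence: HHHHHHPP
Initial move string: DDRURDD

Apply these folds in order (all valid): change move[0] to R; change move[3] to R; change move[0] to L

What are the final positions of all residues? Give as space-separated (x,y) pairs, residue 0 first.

Answer: (0,0) (-1,0) (-1,-1) (0,-1) (1,-1) (2,-1) (2,-2) (2,-3)

Derivation:
Initial moves: DDRURDD
Fold: move[0]->R => RDRURDD (positions: [(0, 0), (1, 0), (1, -1), (2, -1), (2, 0), (3, 0), (3, -1), (3, -2)])
Fold: move[3]->R => RDRRRDD (positions: [(0, 0), (1, 0), (1, -1), (2, -1), (3, -1), (4, -1), (4, -2), (4, -3)])
Fold: move[0]->L => LDRRRDD (positions: [(0, 0), (-1, 0), (-1, -1), (0, -1), (1, -1), (2, -1), (2, -2), (2, -3)])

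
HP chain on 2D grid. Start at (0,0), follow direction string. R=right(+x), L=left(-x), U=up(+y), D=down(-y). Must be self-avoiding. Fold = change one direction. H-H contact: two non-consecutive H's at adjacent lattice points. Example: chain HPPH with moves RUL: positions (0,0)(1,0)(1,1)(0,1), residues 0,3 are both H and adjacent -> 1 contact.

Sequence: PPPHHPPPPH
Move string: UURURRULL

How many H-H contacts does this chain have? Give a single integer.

Answer: 1

Derivation:
Positions: [(0, 0), (0, 1), (0, 2), (1, 2), (1, 3), (2, 3), (3, 3), (3, 4), (2, 4), (1, 4)]
H-H contact: residue 4 @(1,3) - residue 9 @(1, 4)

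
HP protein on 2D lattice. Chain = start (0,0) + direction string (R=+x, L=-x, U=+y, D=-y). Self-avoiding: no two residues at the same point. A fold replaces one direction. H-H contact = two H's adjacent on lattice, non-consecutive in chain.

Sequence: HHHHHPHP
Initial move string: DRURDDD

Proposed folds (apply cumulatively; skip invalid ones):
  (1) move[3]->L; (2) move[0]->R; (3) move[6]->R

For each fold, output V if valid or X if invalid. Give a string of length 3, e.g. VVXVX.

Answer: XVV

Derivation:
Initial: DRURDDD -> [(0, 0), (0, -1), (1, -1), (1, 0), (2, 0), (2, -1), (2, -2), (2, -3)]
Fold 1: move[3]->L => DRULDDD INVALID (collision), skipped
Fold 2: move[0]->R => RRURDDD VALID
Fold 3: move[6]->R => RRURDDR VALID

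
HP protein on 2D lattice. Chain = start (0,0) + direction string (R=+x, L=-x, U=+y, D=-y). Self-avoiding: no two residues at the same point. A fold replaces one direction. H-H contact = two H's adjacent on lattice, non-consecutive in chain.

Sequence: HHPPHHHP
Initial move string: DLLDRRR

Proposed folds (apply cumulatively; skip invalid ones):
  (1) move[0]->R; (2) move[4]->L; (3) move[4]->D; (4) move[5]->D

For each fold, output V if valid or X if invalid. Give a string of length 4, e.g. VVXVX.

Initial: DLLDRRR -> [(0, 0), (0, -1), (-1, -1), (-2, -1), (-2, -2), (-1, -2), (0, -2), (1, -2)]
Fold 1: move[0]->R => RLLDRRR INVALID (collision), skipped
Fold 2: move[4]->L => DLLDLRR INVALID (collision), skipped
Fold 3: move[4]->D => DLLDDRR VALID
Fold 4: move[5]->D => DLLDDDR VALID

Answer: XXVV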